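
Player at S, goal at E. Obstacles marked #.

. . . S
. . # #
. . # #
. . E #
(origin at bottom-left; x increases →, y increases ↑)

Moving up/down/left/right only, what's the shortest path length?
6
(one shortest path: (3, 3) → (2, 3) → (1, 3) → (1, 2) → (1, 1) → (1, 0) → (2, 0))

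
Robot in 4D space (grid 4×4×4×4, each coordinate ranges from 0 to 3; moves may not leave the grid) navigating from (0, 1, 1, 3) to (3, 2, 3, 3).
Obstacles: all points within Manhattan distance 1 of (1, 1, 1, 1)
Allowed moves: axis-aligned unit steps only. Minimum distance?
6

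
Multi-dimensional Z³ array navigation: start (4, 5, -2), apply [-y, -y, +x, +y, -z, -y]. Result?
(5, 3, -3)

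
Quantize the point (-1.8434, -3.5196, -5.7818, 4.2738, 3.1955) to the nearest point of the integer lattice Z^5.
(-2, -4, -6, 4, 3)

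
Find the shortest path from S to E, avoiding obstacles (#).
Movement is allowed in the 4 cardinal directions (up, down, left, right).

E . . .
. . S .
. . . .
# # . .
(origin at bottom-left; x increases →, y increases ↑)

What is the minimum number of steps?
3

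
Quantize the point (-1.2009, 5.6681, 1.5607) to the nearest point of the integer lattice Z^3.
(-1, 6, 2)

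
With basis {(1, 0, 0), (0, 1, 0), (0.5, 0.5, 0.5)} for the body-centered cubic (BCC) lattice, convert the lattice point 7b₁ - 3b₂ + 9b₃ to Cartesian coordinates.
(11.5, 1.5, 4.5)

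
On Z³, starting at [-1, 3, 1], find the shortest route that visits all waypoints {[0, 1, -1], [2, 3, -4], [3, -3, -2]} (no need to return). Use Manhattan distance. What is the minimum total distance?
21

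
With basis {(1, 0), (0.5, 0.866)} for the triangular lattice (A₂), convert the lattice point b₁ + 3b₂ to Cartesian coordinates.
(2.5, 2.598)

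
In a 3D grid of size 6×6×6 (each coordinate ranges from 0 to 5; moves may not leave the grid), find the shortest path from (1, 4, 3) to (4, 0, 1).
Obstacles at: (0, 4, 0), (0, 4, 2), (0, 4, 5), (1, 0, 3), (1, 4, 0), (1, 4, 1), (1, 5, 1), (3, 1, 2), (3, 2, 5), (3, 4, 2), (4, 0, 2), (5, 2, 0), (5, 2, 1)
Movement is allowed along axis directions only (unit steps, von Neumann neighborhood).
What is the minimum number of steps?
9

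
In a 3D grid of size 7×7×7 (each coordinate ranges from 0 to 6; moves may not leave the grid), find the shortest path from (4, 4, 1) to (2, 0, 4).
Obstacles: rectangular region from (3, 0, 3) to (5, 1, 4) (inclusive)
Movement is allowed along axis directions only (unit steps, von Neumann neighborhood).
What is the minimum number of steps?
9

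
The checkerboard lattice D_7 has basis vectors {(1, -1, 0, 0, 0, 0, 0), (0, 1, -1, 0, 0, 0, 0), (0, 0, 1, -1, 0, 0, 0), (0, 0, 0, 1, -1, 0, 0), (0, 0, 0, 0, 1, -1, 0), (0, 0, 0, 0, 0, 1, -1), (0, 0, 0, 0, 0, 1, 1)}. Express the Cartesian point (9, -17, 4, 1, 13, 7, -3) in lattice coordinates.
9b₁ - 8b₂ - 4b₃ - 3b₄ + 10b₅ + 10b₆ + 7b₇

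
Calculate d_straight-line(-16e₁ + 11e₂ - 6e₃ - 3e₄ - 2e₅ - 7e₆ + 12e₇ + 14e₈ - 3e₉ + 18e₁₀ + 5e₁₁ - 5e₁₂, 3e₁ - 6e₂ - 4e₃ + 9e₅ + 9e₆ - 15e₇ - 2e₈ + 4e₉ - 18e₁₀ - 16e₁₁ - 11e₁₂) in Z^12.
62.0242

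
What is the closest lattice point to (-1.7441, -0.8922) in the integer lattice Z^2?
(-2, -1)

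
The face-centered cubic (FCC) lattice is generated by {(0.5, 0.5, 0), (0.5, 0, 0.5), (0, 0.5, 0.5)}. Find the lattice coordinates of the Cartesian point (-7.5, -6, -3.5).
-10b₁ - 5b₂ - 2b₃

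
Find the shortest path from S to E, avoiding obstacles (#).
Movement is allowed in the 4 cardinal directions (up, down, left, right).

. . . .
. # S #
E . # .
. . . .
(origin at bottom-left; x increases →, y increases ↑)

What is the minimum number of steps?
5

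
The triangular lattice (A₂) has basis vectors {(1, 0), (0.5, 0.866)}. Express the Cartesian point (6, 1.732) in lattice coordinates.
5b₁ + 2b₂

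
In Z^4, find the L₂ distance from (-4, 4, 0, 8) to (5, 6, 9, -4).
17.6068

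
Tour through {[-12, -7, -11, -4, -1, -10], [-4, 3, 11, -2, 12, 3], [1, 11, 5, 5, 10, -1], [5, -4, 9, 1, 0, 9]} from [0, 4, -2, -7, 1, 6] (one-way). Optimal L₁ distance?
179
(one optimal route: (0, 4, -2, -7, 1, 6) → (1, 11, 5, 5, 10, -1) → (-4, 3, 11, -2, 12, 3) → (5, -4, 9, 1, 0, 9) → (-12, -7, -11, -4, -1, -10))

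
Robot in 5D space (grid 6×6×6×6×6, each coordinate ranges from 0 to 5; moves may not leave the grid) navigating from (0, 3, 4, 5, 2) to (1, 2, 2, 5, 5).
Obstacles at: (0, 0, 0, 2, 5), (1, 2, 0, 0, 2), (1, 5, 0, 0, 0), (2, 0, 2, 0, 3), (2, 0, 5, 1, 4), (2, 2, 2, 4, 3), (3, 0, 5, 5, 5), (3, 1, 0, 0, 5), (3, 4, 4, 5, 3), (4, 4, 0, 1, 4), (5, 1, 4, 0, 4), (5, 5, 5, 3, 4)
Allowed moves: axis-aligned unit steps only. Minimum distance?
7
(one shortest path: (0, 3, 4, 5, 2) → (1, 3, 4, 5, 2) → (1, 2, 4, 5, 2) → (1, 2, 3, 5, 2) → (1, 2, 2, 5, 2) → (1, 2, 2, 5, 3) → (1, 2, 2, 5, 4) → (1, 2, 2, 5, 5))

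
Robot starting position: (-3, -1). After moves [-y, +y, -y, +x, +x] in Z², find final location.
(-1, -2)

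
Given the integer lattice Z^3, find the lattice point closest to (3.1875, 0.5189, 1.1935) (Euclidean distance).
(3, 1, 1)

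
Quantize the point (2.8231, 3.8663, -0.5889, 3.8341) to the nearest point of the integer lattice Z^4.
(3, 4, -1, 4)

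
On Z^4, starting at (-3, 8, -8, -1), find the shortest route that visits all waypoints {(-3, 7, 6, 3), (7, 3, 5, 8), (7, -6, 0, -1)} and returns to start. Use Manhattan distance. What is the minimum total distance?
94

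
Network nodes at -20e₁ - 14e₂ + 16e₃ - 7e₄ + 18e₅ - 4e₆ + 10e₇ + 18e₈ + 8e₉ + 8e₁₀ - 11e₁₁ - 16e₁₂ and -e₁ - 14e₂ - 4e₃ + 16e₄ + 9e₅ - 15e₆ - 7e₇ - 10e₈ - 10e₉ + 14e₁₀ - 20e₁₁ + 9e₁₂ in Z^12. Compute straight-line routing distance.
60.2578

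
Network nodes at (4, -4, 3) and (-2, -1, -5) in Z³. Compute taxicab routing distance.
17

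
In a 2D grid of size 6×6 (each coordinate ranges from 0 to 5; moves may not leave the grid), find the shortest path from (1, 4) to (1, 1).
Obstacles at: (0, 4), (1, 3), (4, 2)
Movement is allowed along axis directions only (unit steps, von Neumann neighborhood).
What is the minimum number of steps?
5
(one shortest path: (1, 4) → (2, 4) → (2, 3) → (2, 2) → (1, 2) → (1, 1))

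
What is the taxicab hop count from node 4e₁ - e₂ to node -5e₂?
8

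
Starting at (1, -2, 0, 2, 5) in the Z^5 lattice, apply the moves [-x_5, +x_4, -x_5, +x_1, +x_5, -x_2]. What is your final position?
(2, -3, 0, 3, 4)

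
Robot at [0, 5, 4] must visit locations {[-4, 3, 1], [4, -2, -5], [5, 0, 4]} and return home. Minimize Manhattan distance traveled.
50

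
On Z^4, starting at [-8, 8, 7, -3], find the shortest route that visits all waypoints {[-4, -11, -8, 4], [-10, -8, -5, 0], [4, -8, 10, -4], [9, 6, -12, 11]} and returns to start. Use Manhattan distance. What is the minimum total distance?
174
(one optimal route: (-8, 8, 7, -3) → (4, -8, 10, -4) → (-10, -8, -5, 0) → (-4, -11, -8, 4) → (9, 6, -12, 11) → (-8, 8, 7, -3))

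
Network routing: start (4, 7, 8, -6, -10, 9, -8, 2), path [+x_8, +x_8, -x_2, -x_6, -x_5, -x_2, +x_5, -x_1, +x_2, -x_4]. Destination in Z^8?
(3, 6, 8, -7, -10, 8, -8, 4)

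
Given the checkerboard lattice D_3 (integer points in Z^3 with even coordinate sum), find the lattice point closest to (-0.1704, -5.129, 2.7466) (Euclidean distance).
(0, -5, 3)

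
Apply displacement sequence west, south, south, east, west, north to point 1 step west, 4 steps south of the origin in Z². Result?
(-2, -5)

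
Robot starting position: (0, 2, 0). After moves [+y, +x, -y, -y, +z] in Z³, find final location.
(1, 1, 1)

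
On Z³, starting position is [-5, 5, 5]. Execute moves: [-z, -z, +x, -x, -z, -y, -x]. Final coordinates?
(-6, 4, 2)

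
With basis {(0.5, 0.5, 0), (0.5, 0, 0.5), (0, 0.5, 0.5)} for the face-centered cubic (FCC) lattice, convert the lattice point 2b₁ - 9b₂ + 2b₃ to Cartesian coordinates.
(-3.5, 2, -3.5)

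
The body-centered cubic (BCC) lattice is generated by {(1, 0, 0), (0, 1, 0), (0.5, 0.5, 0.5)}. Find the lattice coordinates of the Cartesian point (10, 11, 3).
7b₁ + 8b₂ + 6b₃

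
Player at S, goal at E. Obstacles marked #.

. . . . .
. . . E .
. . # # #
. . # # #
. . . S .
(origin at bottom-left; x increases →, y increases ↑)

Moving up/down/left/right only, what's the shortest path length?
7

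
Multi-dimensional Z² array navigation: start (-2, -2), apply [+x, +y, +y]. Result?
(-1, 0)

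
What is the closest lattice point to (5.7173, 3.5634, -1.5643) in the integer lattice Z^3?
(6, 4, -2)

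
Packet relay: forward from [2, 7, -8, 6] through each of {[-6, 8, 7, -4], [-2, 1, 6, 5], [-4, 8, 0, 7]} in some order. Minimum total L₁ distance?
54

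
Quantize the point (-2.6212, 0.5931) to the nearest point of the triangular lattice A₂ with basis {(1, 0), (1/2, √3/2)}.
(-2.5, 0.866)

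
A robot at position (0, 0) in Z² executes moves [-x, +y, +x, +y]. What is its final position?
(0, 2)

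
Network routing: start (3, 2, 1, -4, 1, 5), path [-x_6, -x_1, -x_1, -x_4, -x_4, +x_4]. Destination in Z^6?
(1, 2, 1, -5, 1, 4)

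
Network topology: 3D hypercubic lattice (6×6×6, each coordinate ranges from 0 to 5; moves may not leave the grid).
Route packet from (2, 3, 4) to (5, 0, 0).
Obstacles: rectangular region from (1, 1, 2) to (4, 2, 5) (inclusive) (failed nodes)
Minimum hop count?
10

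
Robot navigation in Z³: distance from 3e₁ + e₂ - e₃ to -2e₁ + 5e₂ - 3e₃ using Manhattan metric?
11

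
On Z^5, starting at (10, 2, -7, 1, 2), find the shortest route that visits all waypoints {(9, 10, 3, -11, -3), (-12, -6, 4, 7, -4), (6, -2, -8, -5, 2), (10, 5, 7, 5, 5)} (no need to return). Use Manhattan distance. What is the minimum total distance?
133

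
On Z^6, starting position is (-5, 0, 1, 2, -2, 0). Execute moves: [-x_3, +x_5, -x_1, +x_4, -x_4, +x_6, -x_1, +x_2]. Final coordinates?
(-7, 1, 0, 2, -1, 1)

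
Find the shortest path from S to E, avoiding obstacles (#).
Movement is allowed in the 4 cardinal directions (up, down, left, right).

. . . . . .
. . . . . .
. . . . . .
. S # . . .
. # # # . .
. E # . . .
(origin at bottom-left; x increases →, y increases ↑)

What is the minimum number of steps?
4
(one shortest path: (1, 2) → (0, 2) → (0, 1) → (0, 0) → (1, 0))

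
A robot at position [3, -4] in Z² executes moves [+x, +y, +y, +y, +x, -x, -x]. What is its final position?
(3, -1)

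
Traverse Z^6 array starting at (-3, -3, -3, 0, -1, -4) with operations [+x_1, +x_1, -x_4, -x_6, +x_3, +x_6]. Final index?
(-1, -3, -2, -1, -1, -4)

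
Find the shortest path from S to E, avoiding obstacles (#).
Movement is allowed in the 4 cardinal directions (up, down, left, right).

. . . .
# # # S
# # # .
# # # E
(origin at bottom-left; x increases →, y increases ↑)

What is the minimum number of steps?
2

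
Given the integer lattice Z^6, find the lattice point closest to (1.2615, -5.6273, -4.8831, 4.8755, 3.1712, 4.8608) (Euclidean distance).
(1, -6, -5, 5, 3, 5)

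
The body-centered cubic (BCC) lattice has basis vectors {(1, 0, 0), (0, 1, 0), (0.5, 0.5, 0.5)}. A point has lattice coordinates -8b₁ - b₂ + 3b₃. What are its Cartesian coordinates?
(-6.5, 0.5, 1.5)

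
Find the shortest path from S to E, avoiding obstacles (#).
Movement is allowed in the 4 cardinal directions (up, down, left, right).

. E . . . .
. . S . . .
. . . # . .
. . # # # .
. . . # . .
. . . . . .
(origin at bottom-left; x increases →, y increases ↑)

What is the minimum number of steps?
2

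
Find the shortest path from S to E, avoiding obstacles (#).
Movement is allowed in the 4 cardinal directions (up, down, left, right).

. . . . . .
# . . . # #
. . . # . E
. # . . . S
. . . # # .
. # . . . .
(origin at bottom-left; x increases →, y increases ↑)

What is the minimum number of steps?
1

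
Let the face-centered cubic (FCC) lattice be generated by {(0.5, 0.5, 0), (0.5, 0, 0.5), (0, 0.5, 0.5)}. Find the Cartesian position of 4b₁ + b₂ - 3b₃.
(2.5, 0.5, -1)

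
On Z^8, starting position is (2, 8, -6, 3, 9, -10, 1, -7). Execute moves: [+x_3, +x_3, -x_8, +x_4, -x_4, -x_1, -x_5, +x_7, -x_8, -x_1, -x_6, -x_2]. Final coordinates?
(0, 7, -4, 3, 8, -11, 2, -9)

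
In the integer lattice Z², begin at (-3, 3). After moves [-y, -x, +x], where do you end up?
(-3, 2)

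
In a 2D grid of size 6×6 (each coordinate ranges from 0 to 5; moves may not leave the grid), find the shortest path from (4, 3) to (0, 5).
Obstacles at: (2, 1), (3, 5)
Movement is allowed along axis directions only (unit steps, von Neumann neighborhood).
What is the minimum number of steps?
6
(one shortest path: (4, 3) → (3, 3) → (2, 3) → (1, 3) → (0, 3) → (0, 4) → (0, 5))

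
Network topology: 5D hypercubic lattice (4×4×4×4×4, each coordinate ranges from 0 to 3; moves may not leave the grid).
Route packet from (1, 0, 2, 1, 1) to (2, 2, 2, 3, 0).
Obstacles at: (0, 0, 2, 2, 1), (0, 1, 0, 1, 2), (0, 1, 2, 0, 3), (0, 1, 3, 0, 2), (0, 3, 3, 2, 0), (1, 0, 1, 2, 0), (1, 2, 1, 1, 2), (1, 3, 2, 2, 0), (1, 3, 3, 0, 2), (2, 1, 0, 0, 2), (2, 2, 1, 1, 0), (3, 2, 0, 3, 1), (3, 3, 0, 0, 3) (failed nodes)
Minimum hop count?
6
(one shortest path: (1, 0, 2, 1, 1) → (2, 0, 2, 1, 1) → (2, 1, 2, 1, 1) → (2, 2, 2, 1, 1) → (2, 2, 2, 2, 1) → (2, 2, 2, 3, 1) → (2, 2, 2, 3, 0))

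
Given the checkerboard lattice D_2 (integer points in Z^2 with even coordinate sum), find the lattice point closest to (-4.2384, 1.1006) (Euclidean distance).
(-5, 1)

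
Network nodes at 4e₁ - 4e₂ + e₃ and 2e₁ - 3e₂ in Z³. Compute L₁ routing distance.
4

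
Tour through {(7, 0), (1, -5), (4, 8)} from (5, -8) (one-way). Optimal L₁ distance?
29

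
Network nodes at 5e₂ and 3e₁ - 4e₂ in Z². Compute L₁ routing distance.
12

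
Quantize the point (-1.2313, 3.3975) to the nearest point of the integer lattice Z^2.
(-1, 3)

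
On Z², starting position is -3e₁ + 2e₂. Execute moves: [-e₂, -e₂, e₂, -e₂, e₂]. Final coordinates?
(-3, 1)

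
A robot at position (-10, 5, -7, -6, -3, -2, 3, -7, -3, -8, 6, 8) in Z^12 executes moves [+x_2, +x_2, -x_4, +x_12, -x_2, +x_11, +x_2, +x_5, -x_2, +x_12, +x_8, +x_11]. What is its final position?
(-10, 6, -7, -7, -2, -2, 3, -6, -3, -8, 8, 10)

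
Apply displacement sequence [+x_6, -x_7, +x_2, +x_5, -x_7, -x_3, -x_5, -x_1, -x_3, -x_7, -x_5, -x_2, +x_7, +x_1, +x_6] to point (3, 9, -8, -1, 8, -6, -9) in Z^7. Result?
(3, 9, -10, -1, 7, -4, -11)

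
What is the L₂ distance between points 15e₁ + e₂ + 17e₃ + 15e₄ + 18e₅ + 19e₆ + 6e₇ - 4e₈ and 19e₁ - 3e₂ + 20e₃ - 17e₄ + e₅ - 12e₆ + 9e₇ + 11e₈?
50.4876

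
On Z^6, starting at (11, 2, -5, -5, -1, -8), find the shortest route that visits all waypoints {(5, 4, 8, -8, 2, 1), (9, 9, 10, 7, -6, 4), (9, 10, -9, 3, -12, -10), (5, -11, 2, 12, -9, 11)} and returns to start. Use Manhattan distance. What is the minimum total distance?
224
(one optimal route: (11, 2, -5, -5, -1, -8) → (5, 4, 8, -8, 2, 1) → (9, 9, 10, 7, -6, 4) → (5, -11, 2, 12, -9, 11) → (9, 10, -9, 3, -12, -10) → (11, 2, -5, -5, -1, -8))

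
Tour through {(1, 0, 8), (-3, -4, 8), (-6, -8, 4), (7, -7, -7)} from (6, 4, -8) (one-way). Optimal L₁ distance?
57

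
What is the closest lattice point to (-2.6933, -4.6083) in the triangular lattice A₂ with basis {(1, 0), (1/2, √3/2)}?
(-2.5, -4.33)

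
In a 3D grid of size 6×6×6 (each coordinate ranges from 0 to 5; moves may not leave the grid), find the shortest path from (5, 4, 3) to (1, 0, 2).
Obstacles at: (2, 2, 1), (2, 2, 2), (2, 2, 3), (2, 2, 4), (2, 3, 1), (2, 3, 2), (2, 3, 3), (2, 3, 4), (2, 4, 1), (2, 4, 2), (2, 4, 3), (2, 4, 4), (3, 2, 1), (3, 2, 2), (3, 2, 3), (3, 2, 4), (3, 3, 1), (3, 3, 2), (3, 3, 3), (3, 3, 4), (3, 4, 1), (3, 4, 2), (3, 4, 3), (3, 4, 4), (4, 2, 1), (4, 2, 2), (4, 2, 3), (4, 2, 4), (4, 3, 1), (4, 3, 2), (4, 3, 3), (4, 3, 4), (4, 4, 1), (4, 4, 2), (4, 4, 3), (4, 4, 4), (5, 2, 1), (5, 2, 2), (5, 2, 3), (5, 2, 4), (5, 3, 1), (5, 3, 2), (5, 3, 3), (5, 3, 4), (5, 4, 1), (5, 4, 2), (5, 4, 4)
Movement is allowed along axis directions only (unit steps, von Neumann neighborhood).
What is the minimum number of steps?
11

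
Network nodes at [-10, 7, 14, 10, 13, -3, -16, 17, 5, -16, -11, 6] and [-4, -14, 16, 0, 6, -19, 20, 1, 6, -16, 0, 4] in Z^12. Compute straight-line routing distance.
50.636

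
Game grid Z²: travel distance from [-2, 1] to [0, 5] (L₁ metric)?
6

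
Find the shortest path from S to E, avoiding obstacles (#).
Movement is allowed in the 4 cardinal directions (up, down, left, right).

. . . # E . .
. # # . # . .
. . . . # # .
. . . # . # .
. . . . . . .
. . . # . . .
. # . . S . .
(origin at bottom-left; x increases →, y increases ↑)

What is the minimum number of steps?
10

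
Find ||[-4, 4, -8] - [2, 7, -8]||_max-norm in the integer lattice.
6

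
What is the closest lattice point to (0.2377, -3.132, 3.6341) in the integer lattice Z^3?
(0, -3, 4)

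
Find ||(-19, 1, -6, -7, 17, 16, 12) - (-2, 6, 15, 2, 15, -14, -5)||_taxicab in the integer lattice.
101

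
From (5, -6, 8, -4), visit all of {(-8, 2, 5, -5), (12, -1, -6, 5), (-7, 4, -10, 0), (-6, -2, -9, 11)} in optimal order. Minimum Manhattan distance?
95
(one optimal route: (5, -6, 8, -4) → (-8, 2, 5, -5) → (-7, 4, -10, 0) → (-6, -2, -9, 11) → (12, -1, -6, 5))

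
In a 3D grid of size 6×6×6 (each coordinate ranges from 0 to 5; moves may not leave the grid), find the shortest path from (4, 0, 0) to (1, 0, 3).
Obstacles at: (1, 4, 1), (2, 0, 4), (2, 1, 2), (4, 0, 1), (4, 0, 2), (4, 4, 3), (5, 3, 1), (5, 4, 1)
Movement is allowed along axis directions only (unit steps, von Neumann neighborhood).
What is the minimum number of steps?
6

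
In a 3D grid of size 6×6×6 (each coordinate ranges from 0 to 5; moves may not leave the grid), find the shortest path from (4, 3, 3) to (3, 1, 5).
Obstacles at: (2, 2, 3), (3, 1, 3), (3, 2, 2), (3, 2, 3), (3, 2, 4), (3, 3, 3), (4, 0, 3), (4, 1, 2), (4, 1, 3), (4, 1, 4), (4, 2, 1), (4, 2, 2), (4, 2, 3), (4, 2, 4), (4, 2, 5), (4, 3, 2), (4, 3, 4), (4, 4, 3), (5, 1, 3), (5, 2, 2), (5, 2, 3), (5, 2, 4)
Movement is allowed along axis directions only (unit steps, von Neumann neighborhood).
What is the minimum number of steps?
7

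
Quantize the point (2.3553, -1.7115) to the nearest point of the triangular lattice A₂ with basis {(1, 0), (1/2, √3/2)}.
(2, -1.732)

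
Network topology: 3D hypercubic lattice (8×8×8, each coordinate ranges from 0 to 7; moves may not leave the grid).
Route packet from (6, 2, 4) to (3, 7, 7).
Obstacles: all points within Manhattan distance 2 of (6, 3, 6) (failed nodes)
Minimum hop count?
11
(one shortest path: (6, 2, 4) → (5, 2, 4) → (4, 2, 4) → (3, 2, 4) → (3, 3, 4) → (3, 4, 4) → (3, 5, 4) → (3, 6, 4) → (3, 7, 4) → (3, 7, 5) → (3, 7, 6) → (3, 7, 7))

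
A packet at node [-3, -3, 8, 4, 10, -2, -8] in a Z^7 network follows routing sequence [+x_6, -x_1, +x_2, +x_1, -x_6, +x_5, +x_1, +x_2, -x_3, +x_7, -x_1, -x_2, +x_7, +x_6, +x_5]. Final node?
(-3, -2, 7, 4, 12, -1, -6)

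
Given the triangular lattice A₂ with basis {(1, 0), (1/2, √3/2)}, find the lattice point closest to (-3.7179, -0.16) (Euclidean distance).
(-4, 0)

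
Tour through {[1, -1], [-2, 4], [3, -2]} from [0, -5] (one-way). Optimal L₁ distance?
17
(one optimal route: (0, -5) → (3, -2) → (1, -1) → (-2, 4))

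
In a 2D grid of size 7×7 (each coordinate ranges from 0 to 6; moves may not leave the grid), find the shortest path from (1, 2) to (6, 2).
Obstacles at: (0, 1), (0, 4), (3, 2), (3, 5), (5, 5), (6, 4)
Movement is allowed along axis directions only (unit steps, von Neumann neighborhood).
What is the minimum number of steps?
7
(one shortest path: (1, 2) → (2, 2) → (2, 1) → (3, 1) → (4, 1) → (5, 1) → (6, 1) → (6, 2))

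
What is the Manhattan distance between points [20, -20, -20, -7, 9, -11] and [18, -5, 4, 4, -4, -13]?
67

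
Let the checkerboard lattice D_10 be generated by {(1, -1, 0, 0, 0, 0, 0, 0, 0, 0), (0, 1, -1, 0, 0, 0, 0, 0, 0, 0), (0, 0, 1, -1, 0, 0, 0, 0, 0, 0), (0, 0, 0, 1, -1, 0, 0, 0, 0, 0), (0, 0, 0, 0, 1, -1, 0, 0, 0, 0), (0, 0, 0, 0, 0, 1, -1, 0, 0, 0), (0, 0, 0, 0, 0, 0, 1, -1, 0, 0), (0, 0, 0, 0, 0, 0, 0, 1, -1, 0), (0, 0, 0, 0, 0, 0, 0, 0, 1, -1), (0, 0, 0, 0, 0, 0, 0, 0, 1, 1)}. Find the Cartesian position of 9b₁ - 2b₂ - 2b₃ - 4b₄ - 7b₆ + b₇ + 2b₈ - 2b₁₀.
(9, -11, 0, -2, 4, -7, 8, 1, -4, -2)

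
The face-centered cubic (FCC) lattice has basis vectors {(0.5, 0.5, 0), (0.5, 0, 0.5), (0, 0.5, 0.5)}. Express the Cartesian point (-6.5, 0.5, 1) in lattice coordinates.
-7b₁ - 6b₂ + 8b₃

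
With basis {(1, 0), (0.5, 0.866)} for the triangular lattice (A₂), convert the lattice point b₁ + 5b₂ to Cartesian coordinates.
(3.5, 4.33)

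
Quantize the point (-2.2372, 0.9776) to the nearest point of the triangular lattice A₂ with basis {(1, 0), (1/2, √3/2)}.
(-2.5, 0.866)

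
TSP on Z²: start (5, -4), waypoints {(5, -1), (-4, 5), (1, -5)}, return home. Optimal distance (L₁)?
38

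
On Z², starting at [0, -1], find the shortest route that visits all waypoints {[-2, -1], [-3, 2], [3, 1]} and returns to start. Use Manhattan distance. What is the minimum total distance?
18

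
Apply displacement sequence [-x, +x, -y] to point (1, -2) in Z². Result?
(1, -3)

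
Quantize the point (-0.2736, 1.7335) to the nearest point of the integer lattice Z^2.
(0, 2)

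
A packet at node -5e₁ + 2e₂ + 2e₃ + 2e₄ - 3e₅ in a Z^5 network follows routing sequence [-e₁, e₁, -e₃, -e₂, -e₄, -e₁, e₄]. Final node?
(-6, 1, 1, 2, -3)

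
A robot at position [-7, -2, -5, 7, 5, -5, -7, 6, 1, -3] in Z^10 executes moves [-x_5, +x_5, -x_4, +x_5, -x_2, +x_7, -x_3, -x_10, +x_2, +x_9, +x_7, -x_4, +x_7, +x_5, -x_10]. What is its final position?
(-7, -2, -6, 5, 7, -5, -4, 6, 2, -5)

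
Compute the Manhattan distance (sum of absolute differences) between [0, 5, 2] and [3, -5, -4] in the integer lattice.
19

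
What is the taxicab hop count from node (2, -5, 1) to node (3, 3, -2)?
12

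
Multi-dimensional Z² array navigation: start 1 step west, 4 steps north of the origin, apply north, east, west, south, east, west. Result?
(-1, 4)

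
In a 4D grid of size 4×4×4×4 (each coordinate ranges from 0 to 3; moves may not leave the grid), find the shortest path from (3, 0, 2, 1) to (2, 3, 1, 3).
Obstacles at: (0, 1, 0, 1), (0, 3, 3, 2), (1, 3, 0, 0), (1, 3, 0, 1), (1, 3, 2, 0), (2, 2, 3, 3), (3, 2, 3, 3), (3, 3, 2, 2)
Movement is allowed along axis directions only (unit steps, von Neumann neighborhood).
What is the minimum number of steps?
7
(one shortest path: (3, 0, 2, 1) → (2, 0, 2, 1) → (2, 1, 2, 1) → (2, 2, 2, 1) → (2, 3, 2, 1) → (2, 3, 1, 1) → (2, 3, 1, 2) → (2, 3, 1, 3))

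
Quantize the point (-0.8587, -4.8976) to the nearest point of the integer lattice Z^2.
(-1, -5)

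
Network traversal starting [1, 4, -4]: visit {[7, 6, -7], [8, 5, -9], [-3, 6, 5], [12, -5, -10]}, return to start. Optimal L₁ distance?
82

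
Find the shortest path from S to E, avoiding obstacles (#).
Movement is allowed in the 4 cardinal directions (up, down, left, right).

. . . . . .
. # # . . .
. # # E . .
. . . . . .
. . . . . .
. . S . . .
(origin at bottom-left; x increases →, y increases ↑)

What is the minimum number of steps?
4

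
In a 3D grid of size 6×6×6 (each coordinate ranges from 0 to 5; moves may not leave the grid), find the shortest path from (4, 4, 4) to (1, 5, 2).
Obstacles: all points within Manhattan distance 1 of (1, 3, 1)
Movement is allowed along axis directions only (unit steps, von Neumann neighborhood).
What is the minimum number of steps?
6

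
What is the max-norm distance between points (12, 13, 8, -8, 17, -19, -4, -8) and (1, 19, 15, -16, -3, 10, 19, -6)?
29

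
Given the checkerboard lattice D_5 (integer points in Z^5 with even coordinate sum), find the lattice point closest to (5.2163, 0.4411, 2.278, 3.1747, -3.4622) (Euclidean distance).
(5, 0, 2, 3, -4)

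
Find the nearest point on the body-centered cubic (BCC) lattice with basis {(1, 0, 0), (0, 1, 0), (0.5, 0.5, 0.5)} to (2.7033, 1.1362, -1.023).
(3, 1, -1)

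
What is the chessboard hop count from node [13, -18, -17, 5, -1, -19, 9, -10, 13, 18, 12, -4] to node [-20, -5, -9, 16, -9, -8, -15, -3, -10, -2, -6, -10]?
33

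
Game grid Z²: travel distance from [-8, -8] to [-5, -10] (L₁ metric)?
5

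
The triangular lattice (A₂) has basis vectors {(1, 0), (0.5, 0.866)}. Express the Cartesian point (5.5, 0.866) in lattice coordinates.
5b₁ + b₂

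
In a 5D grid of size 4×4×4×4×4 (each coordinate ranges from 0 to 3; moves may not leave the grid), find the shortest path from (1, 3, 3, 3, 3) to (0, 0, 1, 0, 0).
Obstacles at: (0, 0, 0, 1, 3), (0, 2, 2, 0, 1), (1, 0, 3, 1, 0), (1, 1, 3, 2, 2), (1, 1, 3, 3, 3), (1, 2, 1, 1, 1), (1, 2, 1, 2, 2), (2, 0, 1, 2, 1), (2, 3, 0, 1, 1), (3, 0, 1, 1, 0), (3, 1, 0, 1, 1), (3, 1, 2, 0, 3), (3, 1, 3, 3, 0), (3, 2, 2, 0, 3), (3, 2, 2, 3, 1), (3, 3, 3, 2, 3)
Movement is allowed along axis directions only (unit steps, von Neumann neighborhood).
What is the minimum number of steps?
12
(one shortest path: (1, 3, 3, 3, 3) → (0, 3, 3, 3, 3) → (0, 2, 3, 3, 3) → (0, 1, 3, 3, 3) → (0, 0, 3, 3, 3) → (0, 0, 2, 3, 3) → (0, 0, 1, 3, 3) → (0, 0, 1, 2, 3) → (0, 0, 1, 1, 3) → (0, 0, 1, 0, 3) → (0, 0, 1, 0, 2) → (0, 0, 1, 0, 1) → (0, 0, 1, 0, 0))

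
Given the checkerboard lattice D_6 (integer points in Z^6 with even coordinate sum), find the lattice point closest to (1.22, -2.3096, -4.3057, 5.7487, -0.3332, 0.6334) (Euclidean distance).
(1, -2, -4, 6, 0, 1)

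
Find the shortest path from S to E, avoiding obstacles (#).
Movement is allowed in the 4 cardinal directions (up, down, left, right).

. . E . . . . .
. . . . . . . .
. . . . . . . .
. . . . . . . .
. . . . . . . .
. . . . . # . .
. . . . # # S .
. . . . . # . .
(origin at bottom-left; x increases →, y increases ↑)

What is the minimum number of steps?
10
(one shortest path: (6, 1) → (6, 2) → (6, 3) → (5, 3) → (4, 3) → (3, 3) → (2, 3) → (2, 4) → (2, 5) → (2, 6) → (2, 7))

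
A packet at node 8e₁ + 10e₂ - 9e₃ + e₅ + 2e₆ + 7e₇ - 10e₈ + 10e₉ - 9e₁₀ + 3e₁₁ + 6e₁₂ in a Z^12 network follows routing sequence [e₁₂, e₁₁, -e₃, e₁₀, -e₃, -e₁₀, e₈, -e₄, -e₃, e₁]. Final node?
(9, 10, -12, -1, 1, 2, 7, -9, 10, -9, 4, 7)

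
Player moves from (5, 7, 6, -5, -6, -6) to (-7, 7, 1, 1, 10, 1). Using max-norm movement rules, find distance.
16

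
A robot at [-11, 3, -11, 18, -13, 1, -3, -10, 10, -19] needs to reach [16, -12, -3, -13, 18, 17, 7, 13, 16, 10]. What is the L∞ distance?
31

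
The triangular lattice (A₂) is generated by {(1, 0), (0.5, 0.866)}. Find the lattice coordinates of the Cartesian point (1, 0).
b₁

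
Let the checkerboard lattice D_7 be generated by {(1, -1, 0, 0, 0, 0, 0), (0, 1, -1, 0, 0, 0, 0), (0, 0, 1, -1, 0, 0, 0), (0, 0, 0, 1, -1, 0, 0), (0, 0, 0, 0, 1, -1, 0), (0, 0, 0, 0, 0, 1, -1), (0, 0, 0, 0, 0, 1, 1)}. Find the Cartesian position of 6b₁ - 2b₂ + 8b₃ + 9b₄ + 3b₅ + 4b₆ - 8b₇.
(6, -8, 10, 1, -6, -7, -12)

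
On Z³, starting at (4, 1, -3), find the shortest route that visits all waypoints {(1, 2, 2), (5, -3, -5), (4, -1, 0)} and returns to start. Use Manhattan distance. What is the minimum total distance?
32
(one optimal route: (4, 1, -3) → (1, 2, 2) → (4, -1, 0) → (5, -3, -5) → (4, 1, -3))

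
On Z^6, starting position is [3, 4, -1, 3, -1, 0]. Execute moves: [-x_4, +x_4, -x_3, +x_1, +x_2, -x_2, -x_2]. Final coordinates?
(4, 3, -2, 3, -1, 0)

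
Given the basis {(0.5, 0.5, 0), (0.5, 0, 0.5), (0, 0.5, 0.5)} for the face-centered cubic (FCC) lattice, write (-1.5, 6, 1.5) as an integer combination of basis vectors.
3b₁ - 6b₂ + 9b₃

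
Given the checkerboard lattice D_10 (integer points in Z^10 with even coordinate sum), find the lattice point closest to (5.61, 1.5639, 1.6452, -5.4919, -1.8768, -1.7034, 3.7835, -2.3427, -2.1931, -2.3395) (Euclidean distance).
(6, 2, 2, -6, -2, -2, 4, -2, -2, -2)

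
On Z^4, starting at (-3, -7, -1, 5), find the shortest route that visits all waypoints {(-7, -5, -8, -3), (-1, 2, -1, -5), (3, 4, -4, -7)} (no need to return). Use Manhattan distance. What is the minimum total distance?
54
(one optimal route: (-3, -7, -1, 5) → (-7, -5, -8, -3) → (-1, 2, -1, -5) → (3, 4, -4, -7))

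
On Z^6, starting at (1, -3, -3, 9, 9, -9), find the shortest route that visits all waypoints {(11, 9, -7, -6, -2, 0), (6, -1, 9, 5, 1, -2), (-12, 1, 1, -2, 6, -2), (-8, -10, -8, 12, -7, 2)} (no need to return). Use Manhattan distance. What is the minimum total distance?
193
(one optimal route: (1, -3, -3, 9, 9, -9) → (6, -1, 9, 5, 1, -2) → (11, 9, -7, -6, -2, 0) → (-12, 1, 1, -2, 6, -2) → (-8, -10, -8, 12, -7, 2))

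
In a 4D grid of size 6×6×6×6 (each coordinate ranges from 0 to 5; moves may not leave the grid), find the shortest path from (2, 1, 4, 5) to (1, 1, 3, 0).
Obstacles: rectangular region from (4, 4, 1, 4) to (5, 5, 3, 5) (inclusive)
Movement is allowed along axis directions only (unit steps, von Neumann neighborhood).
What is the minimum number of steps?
7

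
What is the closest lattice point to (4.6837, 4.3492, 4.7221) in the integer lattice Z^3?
(5, 4, 5)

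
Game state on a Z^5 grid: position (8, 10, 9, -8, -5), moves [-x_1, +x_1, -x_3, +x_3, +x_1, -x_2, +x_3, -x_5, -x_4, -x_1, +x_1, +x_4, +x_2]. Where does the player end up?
(9, 10, 10, -8, -6)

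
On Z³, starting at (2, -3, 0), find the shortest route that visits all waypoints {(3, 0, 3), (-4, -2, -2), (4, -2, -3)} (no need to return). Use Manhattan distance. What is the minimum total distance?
25
(one optimal route: (2, -3, 0) → (3, 0, 3) → (4, -2, -3) → (-4, -2, -2))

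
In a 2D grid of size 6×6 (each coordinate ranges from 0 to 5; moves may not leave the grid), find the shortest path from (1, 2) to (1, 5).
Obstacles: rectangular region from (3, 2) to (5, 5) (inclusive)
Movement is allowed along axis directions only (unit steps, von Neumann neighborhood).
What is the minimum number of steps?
3
(one shortest path: (1, 2) → (1, 3) → (1, 4) → (1, 5))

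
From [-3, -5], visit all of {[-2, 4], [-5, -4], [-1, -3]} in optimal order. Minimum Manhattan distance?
16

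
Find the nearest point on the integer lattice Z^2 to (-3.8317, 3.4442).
(-4, 3)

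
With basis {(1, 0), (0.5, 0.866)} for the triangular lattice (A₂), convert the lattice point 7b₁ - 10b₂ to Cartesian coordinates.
(2, -8.66)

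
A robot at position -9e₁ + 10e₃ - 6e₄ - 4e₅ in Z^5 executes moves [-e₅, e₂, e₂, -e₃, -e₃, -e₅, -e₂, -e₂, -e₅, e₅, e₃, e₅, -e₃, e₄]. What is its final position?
(-9, 0, 8, -5, -5)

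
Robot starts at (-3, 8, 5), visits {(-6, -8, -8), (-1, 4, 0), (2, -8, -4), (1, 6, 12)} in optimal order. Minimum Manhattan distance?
60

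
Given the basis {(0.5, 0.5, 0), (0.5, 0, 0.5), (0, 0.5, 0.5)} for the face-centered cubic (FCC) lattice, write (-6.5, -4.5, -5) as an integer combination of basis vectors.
-6b₁ - 7b₂ - 3b₃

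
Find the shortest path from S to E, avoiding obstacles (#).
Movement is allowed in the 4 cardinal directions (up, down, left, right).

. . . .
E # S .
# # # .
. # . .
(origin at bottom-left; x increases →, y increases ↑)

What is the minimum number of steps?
4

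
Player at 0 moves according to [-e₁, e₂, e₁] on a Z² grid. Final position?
(0, 1)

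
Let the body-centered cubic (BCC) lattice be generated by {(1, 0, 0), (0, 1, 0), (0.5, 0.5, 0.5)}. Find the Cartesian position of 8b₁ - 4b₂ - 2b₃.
(7, -5, -1)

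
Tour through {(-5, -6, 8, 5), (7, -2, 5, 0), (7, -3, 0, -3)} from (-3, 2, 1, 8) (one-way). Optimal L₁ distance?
53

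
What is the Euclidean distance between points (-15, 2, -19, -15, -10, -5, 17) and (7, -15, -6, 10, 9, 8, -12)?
54.2033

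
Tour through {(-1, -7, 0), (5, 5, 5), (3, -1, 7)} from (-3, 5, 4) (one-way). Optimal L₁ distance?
36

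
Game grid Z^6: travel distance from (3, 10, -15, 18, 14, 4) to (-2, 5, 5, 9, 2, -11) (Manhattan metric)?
66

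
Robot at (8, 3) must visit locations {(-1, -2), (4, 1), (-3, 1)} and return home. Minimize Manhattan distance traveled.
32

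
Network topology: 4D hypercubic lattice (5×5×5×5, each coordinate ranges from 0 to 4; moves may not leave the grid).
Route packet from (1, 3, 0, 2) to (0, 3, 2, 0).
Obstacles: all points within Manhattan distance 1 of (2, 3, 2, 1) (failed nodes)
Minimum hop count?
5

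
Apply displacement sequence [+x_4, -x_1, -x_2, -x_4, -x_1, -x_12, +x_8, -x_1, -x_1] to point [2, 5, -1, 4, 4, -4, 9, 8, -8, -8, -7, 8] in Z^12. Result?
(-2, 4, -1, 4, 4, -4, 9, 9, -8, -8, -7, 7)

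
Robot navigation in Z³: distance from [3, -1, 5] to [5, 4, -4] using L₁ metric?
16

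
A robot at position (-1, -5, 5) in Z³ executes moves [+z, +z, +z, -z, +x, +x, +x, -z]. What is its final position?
(2, -5, 6)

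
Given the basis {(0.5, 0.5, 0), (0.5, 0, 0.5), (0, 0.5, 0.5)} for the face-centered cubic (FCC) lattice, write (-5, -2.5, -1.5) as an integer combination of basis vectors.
-6b₁ - 4b₂ + b₃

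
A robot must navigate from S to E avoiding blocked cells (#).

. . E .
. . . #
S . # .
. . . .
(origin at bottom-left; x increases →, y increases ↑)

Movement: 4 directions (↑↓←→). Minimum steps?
4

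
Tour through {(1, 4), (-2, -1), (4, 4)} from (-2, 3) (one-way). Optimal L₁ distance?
15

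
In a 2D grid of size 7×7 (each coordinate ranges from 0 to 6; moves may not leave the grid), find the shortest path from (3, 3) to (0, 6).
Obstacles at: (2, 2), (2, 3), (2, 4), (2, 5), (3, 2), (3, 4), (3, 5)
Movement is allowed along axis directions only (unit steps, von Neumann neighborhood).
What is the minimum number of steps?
8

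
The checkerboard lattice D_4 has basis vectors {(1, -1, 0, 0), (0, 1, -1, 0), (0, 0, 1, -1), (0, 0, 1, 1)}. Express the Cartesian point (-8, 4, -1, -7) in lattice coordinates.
-8b₁ - 4b₂ + b₃ - 6b₄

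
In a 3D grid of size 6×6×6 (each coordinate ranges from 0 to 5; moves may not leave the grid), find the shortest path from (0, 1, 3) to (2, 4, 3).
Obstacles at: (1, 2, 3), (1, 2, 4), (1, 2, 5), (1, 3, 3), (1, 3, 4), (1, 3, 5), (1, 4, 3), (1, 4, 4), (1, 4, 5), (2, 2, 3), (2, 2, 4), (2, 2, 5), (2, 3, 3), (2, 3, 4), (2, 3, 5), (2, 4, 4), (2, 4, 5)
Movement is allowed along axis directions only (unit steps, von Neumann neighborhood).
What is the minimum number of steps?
7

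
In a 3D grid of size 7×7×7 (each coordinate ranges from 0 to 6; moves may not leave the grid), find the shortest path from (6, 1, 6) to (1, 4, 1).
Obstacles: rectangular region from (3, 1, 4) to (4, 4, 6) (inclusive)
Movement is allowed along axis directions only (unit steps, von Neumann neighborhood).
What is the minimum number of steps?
13
(one shortest path: (6, 1, 6) → (5, 1, 6) → (5, 2, 6) → (5, 3, 6) → (5, 4, 6) → (5, 4, 5) → (5, 4, 4) → (5, 4, 3) → (4, 4, 3) → (3, 4, 3) → (2, 4, 3) → (1, 4, 3) → (1, 4, 2) → (1, 4, 1))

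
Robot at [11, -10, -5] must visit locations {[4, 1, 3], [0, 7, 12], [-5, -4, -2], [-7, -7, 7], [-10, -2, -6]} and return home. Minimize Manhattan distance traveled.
126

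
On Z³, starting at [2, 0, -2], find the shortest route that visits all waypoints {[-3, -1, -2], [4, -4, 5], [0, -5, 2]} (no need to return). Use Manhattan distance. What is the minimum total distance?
25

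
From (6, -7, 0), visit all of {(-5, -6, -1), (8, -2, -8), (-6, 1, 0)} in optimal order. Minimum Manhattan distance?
47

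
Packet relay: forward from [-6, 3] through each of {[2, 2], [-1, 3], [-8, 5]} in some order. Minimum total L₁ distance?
17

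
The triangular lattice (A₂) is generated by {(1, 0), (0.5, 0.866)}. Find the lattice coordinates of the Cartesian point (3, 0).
3b₁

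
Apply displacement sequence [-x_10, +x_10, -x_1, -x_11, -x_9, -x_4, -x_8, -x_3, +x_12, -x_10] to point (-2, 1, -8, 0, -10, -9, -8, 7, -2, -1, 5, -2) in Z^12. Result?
(-3, 1, -9, -1, -10, -9, -8, 6, -3, -2, 4, -1)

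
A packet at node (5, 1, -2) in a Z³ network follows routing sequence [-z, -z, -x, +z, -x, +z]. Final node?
(3, 1, -2)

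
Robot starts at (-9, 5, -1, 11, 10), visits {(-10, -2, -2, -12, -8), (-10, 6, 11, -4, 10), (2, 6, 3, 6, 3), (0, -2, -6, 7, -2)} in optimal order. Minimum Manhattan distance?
130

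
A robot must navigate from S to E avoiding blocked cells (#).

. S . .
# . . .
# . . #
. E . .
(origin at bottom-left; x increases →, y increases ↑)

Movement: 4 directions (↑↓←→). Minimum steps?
3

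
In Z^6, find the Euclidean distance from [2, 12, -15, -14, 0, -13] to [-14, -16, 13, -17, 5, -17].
43.2897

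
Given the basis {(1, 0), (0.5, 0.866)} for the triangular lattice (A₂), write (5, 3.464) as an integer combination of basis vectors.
3b₁ + 4b₂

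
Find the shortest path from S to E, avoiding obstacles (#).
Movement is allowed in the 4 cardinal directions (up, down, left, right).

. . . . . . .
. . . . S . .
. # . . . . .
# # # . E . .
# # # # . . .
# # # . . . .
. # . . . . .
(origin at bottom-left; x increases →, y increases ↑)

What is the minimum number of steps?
2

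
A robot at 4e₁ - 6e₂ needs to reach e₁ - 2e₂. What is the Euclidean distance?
5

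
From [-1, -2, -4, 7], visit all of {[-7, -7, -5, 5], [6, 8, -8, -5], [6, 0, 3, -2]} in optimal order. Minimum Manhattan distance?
71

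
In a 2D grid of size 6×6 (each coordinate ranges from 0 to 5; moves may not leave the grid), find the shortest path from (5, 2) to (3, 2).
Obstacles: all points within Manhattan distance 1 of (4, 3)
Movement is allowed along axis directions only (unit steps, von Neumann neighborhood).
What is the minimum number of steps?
4
(one shortest path: (5, 2) → (5, 1) → (4, 1) → (3, 1) → (3, 2))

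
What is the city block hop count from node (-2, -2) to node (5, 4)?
13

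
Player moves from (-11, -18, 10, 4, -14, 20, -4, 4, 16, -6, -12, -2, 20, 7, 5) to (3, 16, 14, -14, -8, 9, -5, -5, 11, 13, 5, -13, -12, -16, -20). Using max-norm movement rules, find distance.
34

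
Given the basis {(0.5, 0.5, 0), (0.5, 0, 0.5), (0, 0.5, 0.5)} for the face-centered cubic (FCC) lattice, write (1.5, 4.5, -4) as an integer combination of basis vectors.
10b₁ - 7b₂ - b₃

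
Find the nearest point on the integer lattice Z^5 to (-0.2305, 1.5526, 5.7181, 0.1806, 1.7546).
(0, 2, 6, 0, 2)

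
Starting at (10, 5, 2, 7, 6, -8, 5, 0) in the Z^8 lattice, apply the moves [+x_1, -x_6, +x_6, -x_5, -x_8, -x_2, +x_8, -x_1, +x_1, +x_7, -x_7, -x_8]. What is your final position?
(11, 4, 2, 7, 5, -8, 5, -1)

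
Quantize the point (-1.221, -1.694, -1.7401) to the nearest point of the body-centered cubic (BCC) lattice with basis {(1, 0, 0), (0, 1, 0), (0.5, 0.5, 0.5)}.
(-1.5, -1.5, -1.5)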